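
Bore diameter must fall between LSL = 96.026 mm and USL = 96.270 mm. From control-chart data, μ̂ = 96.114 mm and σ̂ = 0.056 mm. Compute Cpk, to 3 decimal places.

0.524

Cpu = (USL − μ̂) / (3σ̂) = (96.270 − 96.114) / (3 × 0.056) = 0.9286; Cpl = (μ̂ − LSL) / (3σ̂) = (96.114 − 96.026) / (3 × 0.056) = 0.5238; Cpk = min(Cpu, Cpl) = 0.5238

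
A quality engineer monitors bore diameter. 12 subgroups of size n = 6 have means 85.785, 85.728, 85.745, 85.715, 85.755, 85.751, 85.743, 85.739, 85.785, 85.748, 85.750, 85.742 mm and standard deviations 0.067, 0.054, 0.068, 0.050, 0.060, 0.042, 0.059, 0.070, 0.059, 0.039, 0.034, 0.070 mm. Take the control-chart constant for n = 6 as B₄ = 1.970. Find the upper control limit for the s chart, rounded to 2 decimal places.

s̄ = (0.067 + 0.054 + 0.068 + 0.050 + 0.060 + 0.042 + 0.059 + 0.070 + 0.059 + 0.039 + 0.034 + 0.070) / 12 = 0.0560
UCL_s = B₄·s̄ = 1.970 × 0.0560 = 0.1103

0.11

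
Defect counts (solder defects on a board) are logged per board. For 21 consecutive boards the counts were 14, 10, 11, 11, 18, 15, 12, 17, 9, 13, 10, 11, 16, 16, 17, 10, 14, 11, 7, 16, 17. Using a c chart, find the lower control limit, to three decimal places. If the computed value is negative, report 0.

2.239

c̄ = (14 + 10 + 11 + 11 + 18 + 15 + 12 + 17 + 9 + 13 + 10 + 11 + 16 + 16 + 17 + 10 + 14 + 11 + 7 + 16 + 17) / 21 = 275 / 21 = 13.0952
LCL = c̄ − 3√c̄ = 13.0952 − 3 × 3.6187 = 2.2390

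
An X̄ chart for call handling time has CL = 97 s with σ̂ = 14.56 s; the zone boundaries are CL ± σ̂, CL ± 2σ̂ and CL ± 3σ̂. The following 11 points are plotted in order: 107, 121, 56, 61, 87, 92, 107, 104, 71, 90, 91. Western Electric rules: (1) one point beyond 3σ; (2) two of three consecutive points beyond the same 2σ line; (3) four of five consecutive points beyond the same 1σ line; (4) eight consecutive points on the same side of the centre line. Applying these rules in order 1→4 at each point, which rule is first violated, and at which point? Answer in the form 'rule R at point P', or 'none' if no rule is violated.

rule 2 at point 4

Zone of each point (C = within 1σ̂, B = 1σ̂–2σ̂, A = 2σ̂–3σ̂, * = beyond 3σ̂; sign = side of CL): 1:+C, 2:+B, 3:-A, 4:-A, 5:-C, 6:-C, 7:+C, 8:+C, 9:-B, 10:-C, 11:-C
Rule 2 (two of three consecutive points beyond the same 2σ limit) is satisfied at point 4.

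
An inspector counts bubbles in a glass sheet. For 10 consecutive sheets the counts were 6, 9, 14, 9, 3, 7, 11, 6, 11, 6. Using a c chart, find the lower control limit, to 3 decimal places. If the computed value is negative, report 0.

c̄ = (6 + 9 + 14 + 9 + 3 + 7 + 11 + 6 + 11 + 6) / 10 = 82 / 10 = 8.2000
LCL = c̄ − 3√c̄ = 8.2000 − 3 × 2.8636 = -0.3907 → 0 (cannot be negative)

0.000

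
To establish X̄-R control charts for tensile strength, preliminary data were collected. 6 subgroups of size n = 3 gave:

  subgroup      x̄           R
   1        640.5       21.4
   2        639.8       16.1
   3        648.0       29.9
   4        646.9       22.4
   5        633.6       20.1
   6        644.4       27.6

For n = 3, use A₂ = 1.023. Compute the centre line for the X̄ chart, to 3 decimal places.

642.200

X̄̄ = (640.5 + 639.8 + 648.0 + 646.9 + 633.6 + 644.4) / 6 = 3853.2000 / 6 = 642.2000
CL = X̄̄ = 642.2000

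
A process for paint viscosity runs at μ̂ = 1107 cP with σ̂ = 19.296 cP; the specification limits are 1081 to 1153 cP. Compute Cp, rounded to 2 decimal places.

Cp = (USL − LSL) / (6σ̂) = (1153 − 1081) / (6 × 19.296) = 72.0000 / 115.7760 = 0.6219

0.62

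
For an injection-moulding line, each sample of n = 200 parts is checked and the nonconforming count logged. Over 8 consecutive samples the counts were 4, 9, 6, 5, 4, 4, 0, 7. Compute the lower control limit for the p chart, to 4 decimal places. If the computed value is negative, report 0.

0.0000

p̄ = Σdᵢ / (k·n) = 39 / (8 × 200) = 0.02438
LCL = p̄ − 3·√(p̄(1−p̄)/n) = 0.02438 − 3 × 0.01090 = -0.00834 → 0 (negative, so LCL = 0)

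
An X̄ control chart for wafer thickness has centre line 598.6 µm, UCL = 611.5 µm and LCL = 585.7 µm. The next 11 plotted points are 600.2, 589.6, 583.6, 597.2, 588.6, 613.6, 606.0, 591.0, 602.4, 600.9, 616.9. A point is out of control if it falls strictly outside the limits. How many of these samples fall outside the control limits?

3

Compare each point to [585.7, 611.5]: sample 3 = 583.6 < LCL; sample 6 = 613.6 > UCL; sample 11 = 616.9 > UCL.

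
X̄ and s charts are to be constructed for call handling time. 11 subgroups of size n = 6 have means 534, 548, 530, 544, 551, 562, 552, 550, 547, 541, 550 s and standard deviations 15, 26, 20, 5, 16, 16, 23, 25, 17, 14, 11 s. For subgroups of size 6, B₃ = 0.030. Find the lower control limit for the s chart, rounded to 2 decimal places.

s̄ = (15 + 26 + 20 + 5 + 16 + 16 + 23 + 25 + 17 + 14 + 11) / 11 = 17.0909
LCL_s = B₃·s̄ = 0.030 × 17.0909 = 0.5127

0.51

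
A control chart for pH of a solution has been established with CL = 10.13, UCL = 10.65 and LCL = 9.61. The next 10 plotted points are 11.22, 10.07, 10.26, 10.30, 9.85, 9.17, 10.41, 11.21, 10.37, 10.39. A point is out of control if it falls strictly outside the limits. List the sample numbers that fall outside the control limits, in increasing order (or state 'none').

1, 6, 8

Compare each point to [9.61, 10.65]: sample 1 = 11.22 > UCL; sample 6 = 9.17 < LCL; sample 8 = 11.21 > UCL.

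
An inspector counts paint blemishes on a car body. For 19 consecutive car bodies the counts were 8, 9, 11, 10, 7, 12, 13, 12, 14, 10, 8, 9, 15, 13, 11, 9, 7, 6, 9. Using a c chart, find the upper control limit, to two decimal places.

19.72

c̄ = (8 + 9 + 11 + 10 + 7 + 12 + 13 + 12 + 14 + 10 + 8 + 9 + 15 + 13 + 11 + 9 + 7 + 6 + 9) / 19 = 193 / 19 = 10.1579
UCL = c̄ + 3√c̄ = 10.1579 + 3 × √10.1579 = 10.1579 + 3 × 3.1871 = 19.7193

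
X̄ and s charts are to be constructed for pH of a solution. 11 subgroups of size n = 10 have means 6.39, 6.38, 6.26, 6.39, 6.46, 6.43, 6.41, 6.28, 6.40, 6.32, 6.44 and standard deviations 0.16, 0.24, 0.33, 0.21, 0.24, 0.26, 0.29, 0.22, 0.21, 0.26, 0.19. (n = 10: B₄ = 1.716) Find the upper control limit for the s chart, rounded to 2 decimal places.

0.41

s̄ = (0.16 + 0.24 + 0.33 + 0.21 + 0.24 + 0.26 + 0.29 + 0.22 + 0.21 + 0.26 + 0.19) / 11 = 0.2373
UCL_s = B₄·s̄ = 1.716 × 0.2373 = 0.4072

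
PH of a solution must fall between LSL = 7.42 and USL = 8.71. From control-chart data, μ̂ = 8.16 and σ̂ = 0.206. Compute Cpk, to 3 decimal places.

Cpu = (USL − μ̂) / (3σ̂) = (8.71 − 8.16) / (3 × 0.206) = 0.8900; Cpl = (μ̂ − LSL) / (3σ̂) = (8.16 − 7.42) / (3 × 0.206) = 1.1974; Cpk = min(Cpu, Cpl) = 0.8900

0.890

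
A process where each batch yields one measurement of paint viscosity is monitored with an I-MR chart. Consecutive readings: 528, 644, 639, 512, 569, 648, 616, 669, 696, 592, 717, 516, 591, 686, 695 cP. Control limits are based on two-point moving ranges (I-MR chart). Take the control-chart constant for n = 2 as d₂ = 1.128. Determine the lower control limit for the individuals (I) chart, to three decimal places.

X̄ = (528 + 644 + 639 + 512 + 569 + 648 + 616 + 669 + 696 + 592 + 717 + 516 + 591 + 686 + 695) / 15 = 621.2000
Moving ranges: 116, 5, 127, 57, 79, 32, 53, 27, 104, 125, 201, 75, 95, 9; M̄R̄ = 1105.0000 / 14 = 78.9286
LCL = X̄ − 3·M̄R̄/d₂ = 621.2000 − 3 × 78.9286 / 1.128 = 411.2836

411.284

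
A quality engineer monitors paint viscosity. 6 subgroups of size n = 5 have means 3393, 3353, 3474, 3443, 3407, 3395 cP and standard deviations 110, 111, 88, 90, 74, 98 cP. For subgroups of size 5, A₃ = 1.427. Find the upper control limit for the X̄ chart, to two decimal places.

X̄̄ = (3393 + 3353 + 3474 + 3443 + 3407 + 3395) / 6 = 3410.8333
s̄ = (110 + 111 + 88 + 90 + 74 + 98) / 6 = 95.1667
UCL = X̄̄ + A₃·s̄ = 3410.8333 + 1.427 × 95.1667 = 3546.6362

3546.64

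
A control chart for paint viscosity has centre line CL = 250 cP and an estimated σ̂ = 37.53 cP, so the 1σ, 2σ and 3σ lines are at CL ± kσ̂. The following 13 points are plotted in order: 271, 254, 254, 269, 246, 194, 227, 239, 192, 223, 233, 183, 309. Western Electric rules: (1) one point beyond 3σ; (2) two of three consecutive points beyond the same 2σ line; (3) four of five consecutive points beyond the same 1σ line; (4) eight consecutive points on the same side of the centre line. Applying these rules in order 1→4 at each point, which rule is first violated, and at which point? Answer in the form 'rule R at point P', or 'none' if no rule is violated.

rule 4 at point 12

Zone of each point (C = within 1σ̂, B = 1σ̂–2σ̂, A = 2σ̂–3σ̂, * = beyond 3σ̂; sign = side of CL): 1:+C, 2:+C, 3:+C, 4:+C, 5:-C, 6:-B, 7:-C, 8:-C, 9:-B, 10:-C, 11:-C, 12:-B, 13:+B
Rule 4 (eight consecutive points on the same side of the centre line) is satisfied at point 12.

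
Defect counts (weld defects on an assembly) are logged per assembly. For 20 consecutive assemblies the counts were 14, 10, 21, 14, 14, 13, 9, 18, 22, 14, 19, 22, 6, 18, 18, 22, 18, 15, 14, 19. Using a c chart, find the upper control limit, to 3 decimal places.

c̄ = (14 + 10 + 21 + 14 + 14 + 13 + 9 + 18 + 22 + 14 + 19 + 22 + 6 + 18 + 18 + 22 + 18 + 15 + 14 + 19) / 20 = 320 / 20 = 16.0000
UCL = c̄ + 3√c̄ = 16.0000 + 3 × √16.0000 = 16.0000 + 3 × 4.0000 = 28.0000

28.000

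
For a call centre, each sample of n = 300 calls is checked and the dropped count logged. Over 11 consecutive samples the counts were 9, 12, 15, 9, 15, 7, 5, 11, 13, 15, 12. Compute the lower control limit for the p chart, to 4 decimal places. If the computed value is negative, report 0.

0.0045

p̄ = Σdᵢ / (k·n) = 123 / (11 × 300) = 0.03727
LCL = p̄ − 3·√(p̄(1−p̄)/n) = 0.03727 − 3 × 0.01094 = 0.00446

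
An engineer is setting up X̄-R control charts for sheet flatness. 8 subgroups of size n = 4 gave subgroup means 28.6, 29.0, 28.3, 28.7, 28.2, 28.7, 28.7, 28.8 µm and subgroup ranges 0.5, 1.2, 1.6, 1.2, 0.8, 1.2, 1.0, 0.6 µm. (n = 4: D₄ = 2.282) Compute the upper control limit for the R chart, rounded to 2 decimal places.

2.31

R̄ = (0.5 + 1.2 + 1.6 + 1.2 + 0.8 + 1.2 + 1.0 + 0.6) / 8 = 8.1000 / 8 = 1.0125
UCL_R = D₄·R̄ = 2.282 × 1.0125 = 2.3105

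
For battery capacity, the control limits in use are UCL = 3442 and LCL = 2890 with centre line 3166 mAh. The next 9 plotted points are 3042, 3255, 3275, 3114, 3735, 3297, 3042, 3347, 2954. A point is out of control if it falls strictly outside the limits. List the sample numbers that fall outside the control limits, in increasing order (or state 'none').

Compare each point to [2890, 3442]: sample 5 = 3735 > UCL.

5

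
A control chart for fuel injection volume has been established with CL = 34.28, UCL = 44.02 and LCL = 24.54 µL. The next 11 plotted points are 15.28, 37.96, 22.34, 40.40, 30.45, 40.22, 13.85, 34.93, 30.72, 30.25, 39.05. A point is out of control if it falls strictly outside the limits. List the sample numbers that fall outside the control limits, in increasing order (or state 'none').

Compare each point to [24.54, 44.02]: sample 1 = 15.28 < LCL; sample 3 = 22.34 < LCL; sample 7 = 13.85 < LCL.

1, 3, 7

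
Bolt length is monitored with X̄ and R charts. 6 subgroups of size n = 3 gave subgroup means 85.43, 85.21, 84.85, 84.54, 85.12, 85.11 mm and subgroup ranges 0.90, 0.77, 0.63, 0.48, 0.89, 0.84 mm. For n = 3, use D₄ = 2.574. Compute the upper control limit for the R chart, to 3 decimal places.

1.935

R̄ = (0.90 + 0.77 + 0.63 + 0.48 + 0.89 + 0.84) / 6 = 4.5100 / 6 = 0.7517
UCL_R = D₄·R̄ = 2.574 × 0.7517 = 1.9348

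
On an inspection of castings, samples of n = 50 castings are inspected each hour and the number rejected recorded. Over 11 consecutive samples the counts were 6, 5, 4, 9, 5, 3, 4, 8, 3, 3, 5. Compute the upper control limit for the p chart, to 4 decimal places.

p̄ = Σdᵢ / (k·n) = 55 / (11 × 50) = 0.10000
UCL = p̄ + 3·√(p̄(1−p̄)/n) = 0.10000 + 3 × √(0.10000×0.90000/50) = 0.10000 + 3 × 0.04243 = 0.22728

0.2273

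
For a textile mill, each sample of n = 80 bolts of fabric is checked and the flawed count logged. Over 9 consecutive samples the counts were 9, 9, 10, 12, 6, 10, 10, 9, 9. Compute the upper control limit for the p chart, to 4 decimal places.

p̄ = Σdᵢ / (k·n) = 84 / (9 × 80) = 0.11667
UCL = p̄ + 3·√(p̄(1−p̄)/n) = 0.11667 + 3 × √(0.11667×0.88333/80) = 0.11667 + 3 × 0.03589 = 0.22434

0.2243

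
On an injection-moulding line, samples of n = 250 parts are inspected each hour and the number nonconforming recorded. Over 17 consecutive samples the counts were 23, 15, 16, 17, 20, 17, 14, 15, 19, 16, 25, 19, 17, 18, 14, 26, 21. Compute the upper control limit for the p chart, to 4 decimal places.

p̄ = Σdᵢ / (k·n) = 312 / (17 × 250) = 0.07341
UCL = p̄ + 3·√(p̄(1−p̄)/n) = 0.07341 + 3 × √(0.07341×0.92659/250) = 0.07341 + 3 × 0.01650 = 0.12290

0.1229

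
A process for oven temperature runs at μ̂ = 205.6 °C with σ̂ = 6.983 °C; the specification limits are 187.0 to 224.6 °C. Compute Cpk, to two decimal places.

Cpu = (USL − μ̂) / (3σ̂) = (224.6 − 205.6) / (3 × 6.983) = 0.9070; Cpl = (μ̂ − LSL) / (3σ̂) = (205.6 − 187.0) / (3 × 6.983) = 0.8879; Cpk = min(Cpu, Cpl) = 0.8879

0.89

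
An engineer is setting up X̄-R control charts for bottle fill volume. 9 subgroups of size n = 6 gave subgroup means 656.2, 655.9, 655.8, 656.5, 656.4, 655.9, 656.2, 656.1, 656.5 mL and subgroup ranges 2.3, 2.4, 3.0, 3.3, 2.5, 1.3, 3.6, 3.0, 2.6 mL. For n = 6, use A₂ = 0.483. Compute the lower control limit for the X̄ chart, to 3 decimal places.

654.879

X̄̄ = (656.2 + 655.9 + 655.8 + 656.5 + 656.4 + 655.9 + 656.2 + 656.1 + 656.5) / 9 = 5905.5000 / 9 = 656.1667
R̄ = (2.3 + 2.4 + 3.0 + 3.3 + 2.5 + 1.3 + 3.6 + 3.0 + 2.6) / 9 = 24.0000 / 9 = 2.6667
LCL = X̄̄ − A₂·R̄ = 656.1667 − 0.483 × 2.6667 = 654.8787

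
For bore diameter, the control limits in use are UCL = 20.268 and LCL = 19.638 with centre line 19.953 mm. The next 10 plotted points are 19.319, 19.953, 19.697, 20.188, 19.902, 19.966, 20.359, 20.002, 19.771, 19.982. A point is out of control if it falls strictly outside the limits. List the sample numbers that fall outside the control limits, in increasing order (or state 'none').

1, 7

Compare each point to [19.638, 20.268]: sample 1 = 19.319 < LCL; sample 7 = 20.359 > UCL.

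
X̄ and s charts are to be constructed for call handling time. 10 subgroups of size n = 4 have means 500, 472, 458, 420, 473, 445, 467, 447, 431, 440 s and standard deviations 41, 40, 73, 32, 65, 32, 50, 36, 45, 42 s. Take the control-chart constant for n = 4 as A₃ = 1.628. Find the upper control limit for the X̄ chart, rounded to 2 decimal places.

X̄̄ = (500 + 472 + 458 + 420 + 473 + 445 + 467 + 447 + 431 + 440) / 10 = 455.3000
s̄ = (41 + 40 + 73 + 32 + 65 + 32 + 50 + 36 + 45 + 42) / 10 = 45.6000
UCL = X̄̄ + A₃·s̄ = 455.3000 + 1.628 × 45.6000 = 529.5368

529.54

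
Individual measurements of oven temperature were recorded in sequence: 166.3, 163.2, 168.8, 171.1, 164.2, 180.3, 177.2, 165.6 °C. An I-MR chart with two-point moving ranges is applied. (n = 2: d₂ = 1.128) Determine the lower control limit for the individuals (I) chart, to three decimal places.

151.084

X̄ = (166.3 + 163.2 + 168.8 + 171.1 + 164.2 + 180.3 + 177.2 + 165.6) / 8 = 169.5875
Moving ranges: 3.1, 5.6, 2.3, 6.9, 16.1, 3.1, 11.6; M̄R̄ = 48.7000 / 7 = 6.9571
LCL = X̄ − 3·M̄R̄/d₂ = 169.5875 − 3 × 6.9571 / 1.128 = 151.0845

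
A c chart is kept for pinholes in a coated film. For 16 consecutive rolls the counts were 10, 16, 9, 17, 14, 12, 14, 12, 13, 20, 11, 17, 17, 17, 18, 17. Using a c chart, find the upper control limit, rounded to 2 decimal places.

c̄ = (10 + 16 + 9 + 17 + 14 + 12 + 14 + 12 + 13 + 20 + 11 + 17 + 17 + 17 + 18 + 17) / 16 = 234 / 16 = 14.6250
UCL = c̄ + 3√c̄ = 14.6250 + 3 × √14.6250 = 14.6250 + 3 × 3.8243 = 26.0978

26.10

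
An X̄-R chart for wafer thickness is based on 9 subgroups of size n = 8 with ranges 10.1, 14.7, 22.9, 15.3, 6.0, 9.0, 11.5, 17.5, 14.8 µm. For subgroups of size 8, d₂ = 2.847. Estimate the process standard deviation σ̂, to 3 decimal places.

4.754

R̄ = (10.1 + 14.7 + 22.9 + 15.3 + 6.0 + 9.0 + 11.5 + 17.5 + 14.8) / 9 = 13.5333
σ̂ = R̄ / d₂ = 13.5333 / 2.847 = 4.7535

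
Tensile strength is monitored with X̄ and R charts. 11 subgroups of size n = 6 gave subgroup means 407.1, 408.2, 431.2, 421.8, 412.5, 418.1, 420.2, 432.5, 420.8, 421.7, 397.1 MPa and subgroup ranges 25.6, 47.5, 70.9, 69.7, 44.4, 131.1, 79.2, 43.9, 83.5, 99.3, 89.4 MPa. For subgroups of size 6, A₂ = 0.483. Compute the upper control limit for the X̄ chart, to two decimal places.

X̄̄ = (407.1 + 408.2 + 431.2 + 421.8 + 412.5 + 418.1 + 420.2 + 432.5 + 420.8 + 421.7 + 397.1) / 11 = 4591.2000 / 11 = 417.3818
R̄ = (25.6 + 47.5 + 70.9 + 69.7 + 44.4 + 131.1 + 79.2 + 43.9 + 83.5 + 99.3 + 89.4) / 11 = 784.5000 / 11 = 71.3182
UCL = X̄̄ + A₂·R̄ = 417.3818 + 0.483 × 71.3182 = 451.8285

451.83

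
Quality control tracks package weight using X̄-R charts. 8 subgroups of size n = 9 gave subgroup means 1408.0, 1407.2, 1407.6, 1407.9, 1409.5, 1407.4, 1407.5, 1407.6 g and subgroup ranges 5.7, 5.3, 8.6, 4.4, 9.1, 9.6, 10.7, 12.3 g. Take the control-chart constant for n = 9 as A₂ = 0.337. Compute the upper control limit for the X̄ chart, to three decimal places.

1410.605

X̄̄ = (1408.0 + 1407.2 + 1407.6 + 1407.9 + 1409.5 + 1407.4 + 1407.5 + 1407.6) / 8 = 11262.7000 / 8 = 1407.8375
R̄ = (5.7 + 5.3 + 8.6 + 4.4 + 9.1 + 9.6 + 10.7 + 12.3) / 8 = 65.7000 / 8 = 8.2125
UCL = X̄̄ + A₂·R̄ = 1407.8375 + 0.337 × 8.2125 = 1410.6051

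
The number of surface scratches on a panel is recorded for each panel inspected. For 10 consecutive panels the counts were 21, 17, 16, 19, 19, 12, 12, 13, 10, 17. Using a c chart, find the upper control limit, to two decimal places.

27.45

c̄ = (21 + 17 + 16 + 19 + 19 + 12 + 12 + 13 + 10 + 17) / 10 = 156 / 10 = 15.6000
UCL = c̄ + 3√c̄ = 15.6000 + 3 × √15.6000 = 15.6000 + 3 × 3.9497 = 27.4491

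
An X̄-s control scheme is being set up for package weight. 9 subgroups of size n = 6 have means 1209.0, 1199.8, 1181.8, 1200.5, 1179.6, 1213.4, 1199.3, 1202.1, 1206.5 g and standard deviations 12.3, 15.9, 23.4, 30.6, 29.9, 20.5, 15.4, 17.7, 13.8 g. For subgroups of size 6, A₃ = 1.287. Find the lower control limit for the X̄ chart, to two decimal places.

X̄̄ = (1209.0 + 1199.8 + 1181.8 + 1200.5 + 1179.6 + 1213.4 + 1199.3 + 1202.1 + 1206.5) / 9 = 1199.1111
s̄ = (12.3 + 15.9 + 23.4 + 30.6 + 29.9 + 20.5 + 15.4 + 17.7 + 13.8) / 9 = 19.9444
LCL = X̄̄ − A₃·s̄ = 1199.1111 − 1.287 × 19.9444 = 1173.4426

1173.44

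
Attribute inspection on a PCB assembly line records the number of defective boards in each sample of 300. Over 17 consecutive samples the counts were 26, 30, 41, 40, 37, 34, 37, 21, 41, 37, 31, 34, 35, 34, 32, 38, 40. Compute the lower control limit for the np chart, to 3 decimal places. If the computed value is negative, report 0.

p̄ = Σdᵢ / (k·n) = 588 / (17 × 300) = 0.11529
LCL = np̄ − 3·√(np̄(1−p̄)) = 34.5882 − 3 × 5.5318 = 17.9929

17.993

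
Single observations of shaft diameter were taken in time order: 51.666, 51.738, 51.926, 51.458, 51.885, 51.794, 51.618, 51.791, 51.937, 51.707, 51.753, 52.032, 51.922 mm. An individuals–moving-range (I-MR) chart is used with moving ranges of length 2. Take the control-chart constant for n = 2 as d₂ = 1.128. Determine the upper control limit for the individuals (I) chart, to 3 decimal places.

52.320

X̄ = (51.666 + 51.738 + 51.926 + 51.458 + 51.885 + 51.794 + 51.618 + 51.791 + 51.937 + 51.707 + 51.753 + 52.032 + 51.922) / 13 = 51.7867
Moving ranges: 0.072, 0.188, 0.468, 0.427, 0.091, 0.176, 0.173, 0.146, 0.230, 0.046, 0.279, 0.110; M̄R̄ = 2.4060 / 12 = 0.2005
UCL = X̄ + 3·M̄R̄/d₂ = 51.7867 + 3 × 0.2005 / 1.128 = 52.3199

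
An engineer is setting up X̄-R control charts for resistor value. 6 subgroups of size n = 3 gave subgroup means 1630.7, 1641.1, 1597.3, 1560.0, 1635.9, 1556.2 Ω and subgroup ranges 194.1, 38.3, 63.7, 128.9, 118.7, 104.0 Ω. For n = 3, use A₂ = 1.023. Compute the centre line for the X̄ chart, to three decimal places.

1603.533

X̄̄ = (1630.7 + 1641.1 + 1597.3 + 1560.0 + 1635.9 + 1556.2) / 6 = 9621.2000 / 6 = 1603.5333
CL = X̄̄ = 1603.5333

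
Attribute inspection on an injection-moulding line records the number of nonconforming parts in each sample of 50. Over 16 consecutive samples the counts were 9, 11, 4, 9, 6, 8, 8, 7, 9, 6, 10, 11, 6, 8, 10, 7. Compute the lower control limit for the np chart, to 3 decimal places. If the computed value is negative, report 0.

p̄ = Σdᵢ / (k·n) = 129 / (16 × 50) = 0.16125
LCL = np̄ − 3·√(np̄(1−p̄)) = 8.0625 − 3 × 2.6005 = 0.2611

0.261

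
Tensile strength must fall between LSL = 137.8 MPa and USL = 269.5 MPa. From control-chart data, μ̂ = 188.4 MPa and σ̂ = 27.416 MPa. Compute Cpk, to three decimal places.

0.615

Cpu = (USL − μ̂) / (3σ̂) = (269.5 − 188.4) / (3 × 27.416) = 0.9860; Cpl = (μ̂ − LSL) / (3σ̂) = (188.4 − 137.8) / (3 × 27.416) = 0.6152; Cpk = min(Cpu, Cpl) = 0.6152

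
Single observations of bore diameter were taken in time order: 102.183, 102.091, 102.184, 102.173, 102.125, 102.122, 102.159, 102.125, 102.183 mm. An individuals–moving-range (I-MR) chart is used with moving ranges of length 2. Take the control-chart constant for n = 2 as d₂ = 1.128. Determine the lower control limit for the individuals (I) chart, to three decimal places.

102.024

X̄ = (102.183 + 102.091 + 102.184 + 102.173 + 102.125 + 102.122 + 102.159 + 102.125 + 102.183) / 9 = 102.1494
Moving ranges: 0.092, 0.093, 0.011, 0.048, 0.003, 0.037, 0.034, 0.058; M̄R̄ = 0.3760 / 8 = 0.0470
LCL = X̄ − 3·M̄R̄/d₂ = 102.1494 − 3 × 0.0470 / 1.128 = 102.0244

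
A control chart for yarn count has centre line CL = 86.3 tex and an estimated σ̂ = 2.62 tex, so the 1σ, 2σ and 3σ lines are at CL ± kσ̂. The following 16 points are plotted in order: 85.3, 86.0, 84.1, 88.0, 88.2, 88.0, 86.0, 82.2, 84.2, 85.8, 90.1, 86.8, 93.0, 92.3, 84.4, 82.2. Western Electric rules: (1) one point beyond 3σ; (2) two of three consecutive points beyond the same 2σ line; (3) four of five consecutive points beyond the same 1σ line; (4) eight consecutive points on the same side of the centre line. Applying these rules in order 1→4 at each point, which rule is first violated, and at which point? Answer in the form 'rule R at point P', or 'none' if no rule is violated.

Zone of each point (C = within 1σ̂, B = 1σ̂–2σ̂, A = 2σ̂–3σ̂, * = beyond 3σ̂; sign = side of CL): 1:-C, 2:-C, 3:-C, 4:+C, 5:+C, 6:+C, 7:-C, 8:-B, 9:-C, 10:-C, 11:+B, 12:+C, 13:+A, 14:+A, 15:-C, 16:-B
Rule 2 (two of three consecutive points beyond the same 2σ limit) is satisfied at point 14.

rule 2 at point 14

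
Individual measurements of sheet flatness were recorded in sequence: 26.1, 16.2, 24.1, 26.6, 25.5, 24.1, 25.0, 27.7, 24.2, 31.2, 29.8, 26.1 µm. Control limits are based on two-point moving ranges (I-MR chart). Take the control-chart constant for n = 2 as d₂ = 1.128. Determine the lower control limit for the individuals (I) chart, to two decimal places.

X̄ = (26.1 + 16.2 + 24.1 + 26.6 + 25.5 + 24.1 + 25.0 + 27.7 + 24.2 + 31.2 + 29.8 + 26.1) / 12 = 25.5500
Moving ranges: 9.9, 7.9, 2.5, 1.1, 1.4, 0.9, 2.7, 3.5, 7.0, 1.4, 3.7; M̄R̄ = 42.0000 / 11 = 3.8182
LCL = X̄ − 3·M̄R̄/d₂ = 25.5500 − 3 × 3.8182 / 1.128 = 15.3953

15.40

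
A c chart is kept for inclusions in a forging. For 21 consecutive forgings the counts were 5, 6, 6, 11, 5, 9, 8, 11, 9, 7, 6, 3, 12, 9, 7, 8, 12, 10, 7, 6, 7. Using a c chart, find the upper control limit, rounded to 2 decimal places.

c̄ = (5 + 6 + 6 + 11 + 5 + 9 + 8 + 11 + 9 + 7 + 6 + 3 + 12 + 9 + 7 + 8 + 12 + 10 + 7 + 6 + 7) / 21 = 164 / 21 = 7.8095
UCL = c̄ + 3√c̄ = 7.8095 + 3 × √7.8095 = 7.8095 + 3 × 2.7946 = 16.1932

16.19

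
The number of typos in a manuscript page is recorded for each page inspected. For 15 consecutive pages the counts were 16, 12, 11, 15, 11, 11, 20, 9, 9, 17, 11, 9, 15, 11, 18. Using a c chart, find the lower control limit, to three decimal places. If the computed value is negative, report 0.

c̄ = (16 + 12 + 11 + 15 + 11 + 11 + 20 + 9 + 9 + 17 + 11 + 9 + 15 + 11 + 18) / 15 = 195 / 15 = 13.0000
LCL = c̄ − 3√c̄ = 13.0000 − 3 × 3.6056 = 2.1833

2.183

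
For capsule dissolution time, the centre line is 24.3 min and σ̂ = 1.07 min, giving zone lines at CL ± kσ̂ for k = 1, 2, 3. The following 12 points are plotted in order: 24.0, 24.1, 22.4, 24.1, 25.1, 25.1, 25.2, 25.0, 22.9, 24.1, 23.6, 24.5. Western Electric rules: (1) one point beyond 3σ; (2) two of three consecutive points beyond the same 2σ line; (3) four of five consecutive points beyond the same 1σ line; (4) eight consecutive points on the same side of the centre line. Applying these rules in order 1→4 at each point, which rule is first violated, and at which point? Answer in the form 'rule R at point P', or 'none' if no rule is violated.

none

Zone of each point (C = within 1σ̂, B = 1σ̂–2σ̂, A = 2σ̂–3σ̂, * = beyond 3σ̂; sign = side of CL): 1:-C, 2:-C, 3:-B, 4:-C, 5:+C, 6:+C, 7:+C, 8:+C, 9:-B, 10:-C, 11:-C, 12:+C
No rule fires across all 12 points.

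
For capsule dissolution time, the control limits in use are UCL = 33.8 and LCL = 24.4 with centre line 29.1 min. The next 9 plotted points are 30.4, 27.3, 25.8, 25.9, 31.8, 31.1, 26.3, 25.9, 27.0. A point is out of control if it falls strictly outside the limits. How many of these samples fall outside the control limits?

0

All 9 points lie within [24.4, 33.8].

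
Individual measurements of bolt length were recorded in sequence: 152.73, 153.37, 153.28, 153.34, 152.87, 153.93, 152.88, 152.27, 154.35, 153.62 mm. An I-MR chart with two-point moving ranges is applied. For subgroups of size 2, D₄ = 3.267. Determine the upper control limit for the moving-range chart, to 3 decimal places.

Moving ranges: 0.64, 0.09, 0.06, 0.47, 1.06, 1.05, 0.61, 2.08, 0.73; M̄R̄ = 6.7900 / 9 = 0.7544
UCL_MR = D₄·M̄R̄ = 3.267 × 0.7544 = 2.4648

2.465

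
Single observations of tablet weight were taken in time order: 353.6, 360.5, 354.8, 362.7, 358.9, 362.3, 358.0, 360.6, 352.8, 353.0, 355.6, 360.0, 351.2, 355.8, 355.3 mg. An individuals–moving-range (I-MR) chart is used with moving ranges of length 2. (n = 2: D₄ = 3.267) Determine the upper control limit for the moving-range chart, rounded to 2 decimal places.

14.82

Moving ranges: 6.9, 5.7, 7.9, 3.8, 3.4, 4.3, 2.6, 7.8, 0.2, 2.6, 4.4, 8.8, 4.6, 0.5; M̄R̄ = 63.5000 / 14 = 4.5357
UCL_MR = D₄·M̄R̄ = 3.267 × 4.5357 = 14.8182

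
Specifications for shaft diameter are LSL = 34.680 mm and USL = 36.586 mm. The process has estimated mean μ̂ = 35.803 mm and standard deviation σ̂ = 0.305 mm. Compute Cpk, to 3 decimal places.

Cpu = (USL − μ̂) / (3σ̂) = (36.586 − 35.803) / (3 × 0.305) = 0.8557; Cpl = (μ̂ − LSL) / (3σ̂) = (35.803 − 34.680) / (3 × 0.305) = 1.2273; Cpk = min(Cpu, Cpl) = 0.8557

0.856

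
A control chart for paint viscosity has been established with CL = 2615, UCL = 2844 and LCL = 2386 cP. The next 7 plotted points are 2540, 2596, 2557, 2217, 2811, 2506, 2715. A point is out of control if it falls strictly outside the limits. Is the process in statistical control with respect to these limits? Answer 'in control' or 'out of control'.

Compare each point to [2386, 2844]: sample 4 = 2217 < LCL.

out of control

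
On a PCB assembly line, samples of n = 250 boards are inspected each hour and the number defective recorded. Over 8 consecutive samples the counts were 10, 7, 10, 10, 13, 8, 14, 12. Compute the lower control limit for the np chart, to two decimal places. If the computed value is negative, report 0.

p̄ = Σdᵢ / (k·n) = 84 / (8 × 250) = 0.04200
LCL = np̄ − 3·√(np̄(1−p̄)) = 10.5000 − 3 × 3.1716 = 0.9852

0.99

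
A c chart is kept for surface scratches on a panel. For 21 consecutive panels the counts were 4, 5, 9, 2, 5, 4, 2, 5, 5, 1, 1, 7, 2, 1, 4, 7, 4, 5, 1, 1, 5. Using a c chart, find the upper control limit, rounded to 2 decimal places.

9.66

c̄ = (4 + 5 + 9 + 2 + 5 + 4 + 2 + 5 + 5 + 1 + 1 + 7 + 2 + 1 + 4 + 7 + 4 + 5 + 1 + 1 + 5) / 21 = 80 / 21 = 3.8095
UCL = c̄ + 3√c̄ = 3.8095 + 3 × √3.8095 = 3.8095 + 3 × 1.9518 = 9.6649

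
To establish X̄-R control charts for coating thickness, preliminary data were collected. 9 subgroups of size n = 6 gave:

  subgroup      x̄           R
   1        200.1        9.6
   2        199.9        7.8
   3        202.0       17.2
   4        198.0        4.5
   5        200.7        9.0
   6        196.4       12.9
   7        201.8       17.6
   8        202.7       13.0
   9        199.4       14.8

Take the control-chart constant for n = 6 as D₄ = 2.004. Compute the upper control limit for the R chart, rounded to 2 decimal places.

23.69

R̄ = (9.6 + 7.8 + 17.2 + 4.5 + 9.0 + 12.9 + 17.6 + 13.0 + 14.8) / 9 = 106.4000 / 9 = 11.8222
UCL_R = D₄·R̄ = 2.004 × 11.8222 = 23.6917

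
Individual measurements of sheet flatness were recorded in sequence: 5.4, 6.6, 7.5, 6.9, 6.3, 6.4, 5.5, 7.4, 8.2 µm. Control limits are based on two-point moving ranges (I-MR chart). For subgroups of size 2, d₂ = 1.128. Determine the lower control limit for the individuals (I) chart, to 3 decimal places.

X̄ = (5.4 + 6.6 + 7.5 + 6.9 + 6.3 + 6.4 + 5.5 + 7.4 + 8.2) / 9 = 6.6889
Moving ranges: 1.2, 0.9, 0.6, 0.6, 0.1, 0.9, 1.9, 0.8; M̄R̄ = 7.0000 / 8 = 0.8750
LCL = X̄ − 3·M̄R̄/d₂ = 6.6889 − 3 × 0.8750 / 1.128 = 4.3618

4.362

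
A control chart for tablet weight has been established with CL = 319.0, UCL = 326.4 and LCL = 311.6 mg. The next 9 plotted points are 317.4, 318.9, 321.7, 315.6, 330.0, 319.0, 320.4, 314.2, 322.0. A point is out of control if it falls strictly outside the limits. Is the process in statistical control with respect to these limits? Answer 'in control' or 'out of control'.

out of control

Compare each point to [311.6, 326.4]: sample 5 = 330.0 > UCL.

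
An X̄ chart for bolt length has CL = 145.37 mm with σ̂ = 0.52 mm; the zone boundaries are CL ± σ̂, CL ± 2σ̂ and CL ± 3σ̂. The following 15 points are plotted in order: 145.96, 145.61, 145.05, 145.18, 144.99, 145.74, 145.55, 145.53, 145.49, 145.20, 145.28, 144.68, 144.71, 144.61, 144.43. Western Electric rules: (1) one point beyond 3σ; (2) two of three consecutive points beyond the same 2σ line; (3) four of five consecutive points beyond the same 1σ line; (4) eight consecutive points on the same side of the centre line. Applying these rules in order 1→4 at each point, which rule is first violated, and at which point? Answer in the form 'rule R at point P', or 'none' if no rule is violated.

rule 3 at point 15

Zone of each point (C = within 1σ̂, B = 1σ̂–2σ̂, A = 2σ̂–3σ̂, * = beyond 3σ̂; sign = side of CL): 1:+B, 2:+C, 3:-C, 4:-C, 5:-C, 6:+C, 7:+C, 8:+C, 9:+C, 10:-C, 11:-C, 12:-B, 13:-B, 14:-B, 15:-B
Rule 3 (four of five consecutive points beyond the same 1σ limit) is satisfied at point 15.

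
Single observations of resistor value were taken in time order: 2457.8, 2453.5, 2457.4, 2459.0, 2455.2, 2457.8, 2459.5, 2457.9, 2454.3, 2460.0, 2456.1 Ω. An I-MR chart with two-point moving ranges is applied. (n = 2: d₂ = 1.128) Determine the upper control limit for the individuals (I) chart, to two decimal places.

2465.83

X̄ = (2457.8 + 2453.5 + 2457.4 + 2459.0 + 2455.2 + 2457.8 + 2459.5 + 2457.9 + 2454.3 + 2460.0 + 2456.1) / 11 = 2457.1364
Moving ranges: 4.3, 3.9, 1.6, 3.8, 2.6, 1.7, 1.6, 3.6, 5.7, 3.9; M̄R̄ = 32.7000 / 10 = 3.2700
UCL = X̄ + 3·M̄R̄/d₂ = 2457.1364 + 3 × 3.2700 / 1.128 = 2465.8332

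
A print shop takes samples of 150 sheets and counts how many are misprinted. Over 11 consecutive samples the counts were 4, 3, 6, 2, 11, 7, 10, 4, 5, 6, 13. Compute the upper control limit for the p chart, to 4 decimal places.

p̄ = Σdᵢ / (k·n) = 71 / (11 × 150) = 0.04303
UCL = p̄ + 3·√(p̄(1−p̄)/n) = 0.04303 + 3 × √(0.04303×0.95697/150) = 0.04303 + 3 × 0.01657 = 0.09274

0.0927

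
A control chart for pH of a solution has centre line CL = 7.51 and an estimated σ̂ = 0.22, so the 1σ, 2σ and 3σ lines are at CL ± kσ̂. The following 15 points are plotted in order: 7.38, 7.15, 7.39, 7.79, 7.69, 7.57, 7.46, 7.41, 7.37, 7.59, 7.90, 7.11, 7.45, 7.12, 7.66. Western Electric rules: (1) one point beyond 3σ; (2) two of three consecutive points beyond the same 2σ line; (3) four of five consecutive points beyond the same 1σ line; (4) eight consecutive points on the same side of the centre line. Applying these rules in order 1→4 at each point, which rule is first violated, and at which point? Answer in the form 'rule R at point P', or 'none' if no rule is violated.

Zone of each point (C = within 1σ̂, B = 1σ̂–2σ̂, A = 2σ̂–3σ̂, * = beyond 3σ̂; sign = side of CL): 1:-C, 2:-B, 3:-C, 4:+B, 5:+C, 6:+C, 7:-C, 8:-C, 9:-C, 10:+C, 11:+B, 12:-B, 13:-C, 14:-B, 15:+C
No rule fires across all 15 points.

none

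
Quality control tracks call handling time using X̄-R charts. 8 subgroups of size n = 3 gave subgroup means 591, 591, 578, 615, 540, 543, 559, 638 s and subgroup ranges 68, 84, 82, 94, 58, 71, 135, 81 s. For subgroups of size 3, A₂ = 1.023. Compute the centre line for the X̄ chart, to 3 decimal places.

X̄̄ = (591 + 591 + 578 + 615 + 540 + 543 + 559 + 638) / 8 = 4655.0000 / 8 = 581.8750
CL = X̄̄ = 581.8750

581.875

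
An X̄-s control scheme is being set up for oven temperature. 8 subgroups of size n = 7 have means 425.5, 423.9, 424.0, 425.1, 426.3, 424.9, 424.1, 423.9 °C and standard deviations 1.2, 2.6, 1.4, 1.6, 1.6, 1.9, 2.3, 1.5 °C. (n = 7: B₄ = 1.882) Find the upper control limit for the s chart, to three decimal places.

3.317

s̄ = (1.2 + 2.6 + 1.4 + 1.6 + 1.6 + 1.9 + 2.3 + 1.5) / 8 = 1.7625
UCL_s = B₄·s̄ = 1.882 × 1.7625 = 3.3170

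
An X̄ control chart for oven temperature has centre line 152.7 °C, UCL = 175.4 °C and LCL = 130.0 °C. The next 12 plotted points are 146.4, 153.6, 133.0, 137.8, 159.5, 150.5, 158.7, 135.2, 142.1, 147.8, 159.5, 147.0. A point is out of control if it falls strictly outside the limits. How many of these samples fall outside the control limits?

All 12 points lie within [130.0, 175.4].

0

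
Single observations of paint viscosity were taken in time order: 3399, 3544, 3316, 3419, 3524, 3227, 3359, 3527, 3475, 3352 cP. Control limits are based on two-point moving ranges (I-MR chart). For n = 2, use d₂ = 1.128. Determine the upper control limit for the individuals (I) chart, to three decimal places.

3814.023

X̄ = (3399 + 3544 + 3316 + 3419 + 3524 + 3227 + 3359 + 3527 + 3475 + 3352) / 10 = 3414.2000
Moving ranges: 145, 228, 103, 105, 297, 132, 168, 52, 123; M̄R̄ = 1353.0000 / 9 = 150.3333
UCL = X̄ + 3·M̄R̄/d₂ = 3414.2000 + 3 × 150.3333 / 1.128 = 3814.0227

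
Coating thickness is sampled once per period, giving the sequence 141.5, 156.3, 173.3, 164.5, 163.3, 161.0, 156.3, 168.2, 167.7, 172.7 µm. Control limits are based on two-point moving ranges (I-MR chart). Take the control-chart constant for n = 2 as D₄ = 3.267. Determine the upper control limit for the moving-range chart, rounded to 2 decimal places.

24.03

Moving ranges: 14.8, 17.0, 8.8, 1.2, 2.3, 4.7, 11.9, 0.5, 5.0; M̄R̄ = 66.2000 / 9 = 7.3556
UCL_MR = D₄·M̄R̄ = 3.267 × 7.3556 = 24.0306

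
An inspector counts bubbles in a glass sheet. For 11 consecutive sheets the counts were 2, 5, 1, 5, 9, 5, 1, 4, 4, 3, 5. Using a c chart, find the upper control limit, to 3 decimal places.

c̄ = (2 + 5 + 1 + 5 + 9 + 5 + 1 + 4 + 4 + 3 + 5) / 11 = 44 / 11 = 4.0000
UCL = c̄ + 3√c̄ = 4.0000 + 3 × √4.0000 = 4.0000 + 3 × 2.0000 = 10.0000

10.000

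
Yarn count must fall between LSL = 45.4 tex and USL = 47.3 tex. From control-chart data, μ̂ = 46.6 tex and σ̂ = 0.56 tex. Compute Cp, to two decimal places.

0.57

Cp = (USL − LSL) / (6σ̂) = (47.3 − 45.4) / (6 × 0.56) = 1.9000 / 3.3600 = 0.5655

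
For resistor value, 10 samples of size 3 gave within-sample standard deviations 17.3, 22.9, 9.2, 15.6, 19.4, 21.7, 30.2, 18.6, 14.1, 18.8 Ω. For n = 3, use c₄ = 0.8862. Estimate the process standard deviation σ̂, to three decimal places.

s̄ = (17.3 + 22.9 + 9.2 + 15.6 + 19.4 + 21.7 + 30.2 + 18.6 + 14.1 + 18.8) / 10 = 18.7800
σ̂ = s̄ / c₄ = 18.7800 / 0.8862 = 21.1916

21.192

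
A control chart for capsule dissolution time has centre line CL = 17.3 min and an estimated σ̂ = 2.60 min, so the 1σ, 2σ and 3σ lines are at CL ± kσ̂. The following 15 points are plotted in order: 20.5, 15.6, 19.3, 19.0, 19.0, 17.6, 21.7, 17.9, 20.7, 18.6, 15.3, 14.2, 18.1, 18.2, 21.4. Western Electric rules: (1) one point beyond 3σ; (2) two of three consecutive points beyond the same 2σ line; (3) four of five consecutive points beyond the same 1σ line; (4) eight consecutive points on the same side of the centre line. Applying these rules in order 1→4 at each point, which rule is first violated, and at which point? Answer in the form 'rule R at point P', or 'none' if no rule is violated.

Zone of each point (C = within 1σ̂, B = 1σ̂–2σ̂, A = 2σ̂–3σ̂, * = beyond 3σ̂; sign = side of CL): 1:+B, 2:-C, 3:+C, 4:+C, 5:+C, 6:+C, 7:+B, 8:+C, 9:+B, 10:+C, 11:-C, 12:-B, 13:+C, 14:+C, 15:+B
Rule 4 (eight consecutive points on the same side of the centre line) is satisfied at point 10.

rule 4 at point 10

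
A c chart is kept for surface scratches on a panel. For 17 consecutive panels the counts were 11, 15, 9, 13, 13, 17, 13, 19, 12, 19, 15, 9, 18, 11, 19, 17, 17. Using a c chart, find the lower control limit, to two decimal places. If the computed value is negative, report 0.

c̄ = (11 + 15 + 9 + 13 + 13 + 17 + 13 + 19 + 12 + 19 + 15 + 9 + 18 + 11 + 19 + 17 + 17) / 17 = 247 / 17 = 14.5294
LCL = c̄ − 3√c̄ = 14.5294 − 3 × 3.8117 = 3.0942

3.09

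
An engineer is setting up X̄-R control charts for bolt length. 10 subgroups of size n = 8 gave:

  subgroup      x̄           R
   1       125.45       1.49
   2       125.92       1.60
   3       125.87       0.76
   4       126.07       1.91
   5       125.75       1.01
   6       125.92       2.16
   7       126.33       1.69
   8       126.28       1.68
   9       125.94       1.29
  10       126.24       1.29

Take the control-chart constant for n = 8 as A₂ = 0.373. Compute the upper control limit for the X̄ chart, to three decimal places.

126.532

X̄̄ = (125.45 + 125.92 + 125.87 + 126.07 + 125.75 + 125.92 + 126.33 + 126.28 + 125.94 + 126.24) / 10 = 1259.7700 / 10 = 125.9770
R̄ = (1.49 + 1.60 + 0.76 + 1.91 + 1.01 + 2.16 + 1.69 + 1.68 + 1.29 + 1.29) / 10 = 14.8800 / 10 = 1.4880
UCL = X̄̄ + A₂·R̄ = 125.9770 + 0.373 × 1.4880 = 126.5320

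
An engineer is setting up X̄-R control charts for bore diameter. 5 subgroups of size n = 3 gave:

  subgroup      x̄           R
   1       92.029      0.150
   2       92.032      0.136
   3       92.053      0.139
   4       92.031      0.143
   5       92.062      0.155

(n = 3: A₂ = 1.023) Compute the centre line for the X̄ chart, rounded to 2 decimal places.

92.04

X̄̄ = (92.029 + 92.032 + 92.053 + 92.031 + 92.062) / 5 = 460.2070 / 5 = 92.0414
CL = X̄̄ = 92.0414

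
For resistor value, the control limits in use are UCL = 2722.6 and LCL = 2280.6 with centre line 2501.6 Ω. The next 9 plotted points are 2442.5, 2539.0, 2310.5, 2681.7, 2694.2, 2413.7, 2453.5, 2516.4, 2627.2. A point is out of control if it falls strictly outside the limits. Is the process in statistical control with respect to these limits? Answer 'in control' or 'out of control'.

in control

All 9 points lie within [2280.6, 2722.6].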